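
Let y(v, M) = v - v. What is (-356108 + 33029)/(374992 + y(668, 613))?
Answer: -323079/374992 ≈ -0.86156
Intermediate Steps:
y(v, M) = 0
(-356108 + 33029)/(374992 + y(668, 613)) = (-356108 + 33029)/(374992 + 0) = -323079/374992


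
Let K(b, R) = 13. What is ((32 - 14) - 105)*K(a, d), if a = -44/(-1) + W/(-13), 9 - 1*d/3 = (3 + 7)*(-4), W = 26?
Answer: -1131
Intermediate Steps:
d = 147 (d = 27 - 3*(3 + 7)*(-4) = 27 - 30*(-4) = 27 - 3*(-40) = 27 + 120 = 147)
a = 42 (a = -44/(-1) + 26/(-13) = -44*(-1) + 26*(-1/13) = 44 - 2 = 42)
((32 - 14) - 105)*K(a, d) = ((32 - 14) - 105)*13 = (18 - 105)*13 = -87*13 = -1131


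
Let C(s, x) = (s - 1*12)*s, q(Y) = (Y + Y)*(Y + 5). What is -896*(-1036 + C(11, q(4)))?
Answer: 938112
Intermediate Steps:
q(Y) = 2*Y*(5 + Y) (q(Y) = (2*Y)*(5 + Y) = 2*Y*(5 + Y))
C(s, x) = s*(-12 + s) (C(s, x) = (s - 12)*s = (-12 + s)*s = s*(-12 + s))
-896*(-1036 + C(11, q(4))) = -896*(-1036 + 11*(-12 + 11)) = -896*(-1036 + 11*(-1)) = -896*(-1036 - 11) = -896*(-1047) = 938112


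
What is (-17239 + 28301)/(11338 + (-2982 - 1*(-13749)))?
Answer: 11062/22105 ≈ 0.50043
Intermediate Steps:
(-17239 + 28301)/(11338 + (-2982 - 1*(-13749))) = 11062/(11338 + (-2982 + 13749)) = 11062/(11338 + 10767) = 11062/22105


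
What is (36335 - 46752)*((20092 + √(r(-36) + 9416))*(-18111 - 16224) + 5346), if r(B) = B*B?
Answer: 7186203638658 + 715335390*√2678 ≈ 7.2232e+12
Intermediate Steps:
r(B) = B²
(36335 - 46752)*((20092 + √(r(-36) + 9416))*(-18111 - 16224) + 5346) = (36335 - 46752)*((20092 + √((-36)² + 9416))*(-18111 - 16224) + 5346) = -10417*((20092 + √(1296 + 9416))*(-34335) + 5346) = -10417*((20092 + √10712)*(-34335) + 5346) = -10417*((20092 + 2*√2678)*(-34335) + 5346) = -10417*((-689858820 - 68670*√2678) + 5346) = -10417*(-689853474 - 68670*√2678) = 7186203638658 + 715335390*√2678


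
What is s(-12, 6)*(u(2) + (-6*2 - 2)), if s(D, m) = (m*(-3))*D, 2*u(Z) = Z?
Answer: -2808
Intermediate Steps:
u(Z) = Z/2
s(D, m) = -3*D*m (s(D, m) = (-3*m)*D = -3*D*m)
s(-12, 6)*(u(2) + (-6*2 - 2)) = (-3*(-12)*6)*((1/2)*2 + (-6*2 - 2)) = 216*(1 + (-12 - 2)) = 216*(1 - 14) = 216*(-13) = -2808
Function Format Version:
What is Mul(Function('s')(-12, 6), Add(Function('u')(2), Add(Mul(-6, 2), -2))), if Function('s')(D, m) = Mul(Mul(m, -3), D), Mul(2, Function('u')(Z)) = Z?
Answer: -2808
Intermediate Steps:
Function('u')(Z) = Mul(Rational(1, 2), Z)
Function('s')(D, m) = Mul(-3, D, m) (Function('s')(D, m) = Mul(Mul(-3, m), D) = Mul(-3, D, m))
Mul(Function('s')(-12, 6), Add(Function('u')(2), Add(Mul(-6, 2), -2))) = Mul(Mul(-3, -12, 6), Add(Mul(Rational(1, 2), 2), Add(Mul(-6, 2), -2))) = Mul(216, Add(1, Add(-12, -2))) = Mul(216, Add(1, -14)) = Mul(216, -13) = -2808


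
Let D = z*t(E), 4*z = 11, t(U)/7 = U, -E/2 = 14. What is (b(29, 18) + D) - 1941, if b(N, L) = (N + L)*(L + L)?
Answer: -788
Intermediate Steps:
E = -28 (E = -2*14 = -28)
t(U) = 7*U
z = 11/4 (z = (¼)*11 = 11/4 ≈ 2.7500)
D = -539 (D = 11*(7*(-28))/4 = (11/4)*(-196) = -539)
b(N, L) = 2*L*(L + N) (b(N, L) = (L + N)*(2*L) = 2*L*(L + N))
(b(29, 18) + D) - 1941 = (2*18*(18 + 29) - 539) - 1941 = (2*18*47 - 539) - 1941 = (1692 - 539) - 1941 = 1153 - 1941 = -788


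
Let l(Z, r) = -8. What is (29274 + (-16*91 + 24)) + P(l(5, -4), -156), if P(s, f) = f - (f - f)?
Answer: 27686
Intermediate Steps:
P(s, f) = f (P(s, f) = f - 1*0 = f + 0 = f)
(29274 + (-16*91 + 24)) + P(l(5, -4), -156) = (29274 + (-16*91 + 24)) - 156 = (29274 + (-1456 + 24)) - 156 = (29274 - 1432) - 156 = 27842 - 156 = 27686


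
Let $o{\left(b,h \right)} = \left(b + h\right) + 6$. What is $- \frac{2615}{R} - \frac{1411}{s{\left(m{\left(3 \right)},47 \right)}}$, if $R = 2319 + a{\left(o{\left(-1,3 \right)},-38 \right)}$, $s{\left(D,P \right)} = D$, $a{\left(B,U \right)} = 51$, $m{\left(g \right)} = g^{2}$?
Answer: $- \frac{224507}{1422} \approx -157.88$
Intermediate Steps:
$o{\left(b,h \right)} = 6 + b + h$
$R = 2370$ ($R = 2319 + 51 = 2370$)
$- \frac{2615}{R} - \frac{1411}{s{\left(m{\left(3 \right)},47 \right)}} = - \frac{2615}{2370} - \frac{1411}{3^{2}} = \left(-2615\right) \frac{1}{2370} - \frac{1411}{9} = - \frac{523}{474} - \frac{1411}{9} = - \frac{224507}{1422}$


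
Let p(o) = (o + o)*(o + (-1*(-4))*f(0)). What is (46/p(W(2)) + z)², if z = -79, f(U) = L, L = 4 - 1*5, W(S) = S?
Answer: 114921/16 ≈ 7182.6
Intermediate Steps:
L = -1 (L = 4 - 5 = -1)
f(U) = -1
p(o) = 2*o*(-4 + o) (p(o) = (o + o)*(o - 1*(-4)*(-1)) = (2*o)*(o + 4*(-1)) = (2*o)*(o - 4) = (2*o)*(-4 + o) = 2*o*(-4 + o))
(46/p(W(2)) + z)² = (46/((2*2*(-4 + 2))) - 79)² = (46/((2*2*(-2))) - 79)² = (46/(-8) - 79)² = (46*(-⅛) - 79)² = (-23/4 - 79)² = (-339/4)² = 114921/16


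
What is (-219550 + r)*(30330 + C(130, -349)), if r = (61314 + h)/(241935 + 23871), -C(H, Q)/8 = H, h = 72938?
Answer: -854646657287960/132903 ≈ -6.4306e+9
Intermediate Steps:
C(H, Q) = -8*H
r = 67126/132903 (r = (61314 + 72938)/(241935 + 23871) = 134252/265806 = 134252*(1/265806) = 67126/132903 ≈ 0.50508)
(-219550 + r)*(30330 + C(130, -349)) = (-219550 + 67126/132903)*(30330 - 8*130) = -29178786524*(30330 - 1040)/132903 = -29178786524/132903*29290 = -854646657287960/132903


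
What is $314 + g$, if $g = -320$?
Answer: $-6$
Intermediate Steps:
$314 + g = 314 - 320 = -6$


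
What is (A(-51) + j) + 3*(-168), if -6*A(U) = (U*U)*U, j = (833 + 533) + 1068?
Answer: 48077/2 ≈ 24039.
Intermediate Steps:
j = 2434 (j = 1366 + 1068 = 2434)
A(U) = -U**3/6 (A(U) = -U*U*U/6 = -U**2*U/6 = -U**3/6)
(A(-51) + j) + 3*(-168) = (-1/6*(-51)**3 + 2434) + 3*(-168) = (-1/6*(-132651) + 2434) - 504 = (44217/2 + 2434) - 504 = 49085/2 - 504 = 48077/2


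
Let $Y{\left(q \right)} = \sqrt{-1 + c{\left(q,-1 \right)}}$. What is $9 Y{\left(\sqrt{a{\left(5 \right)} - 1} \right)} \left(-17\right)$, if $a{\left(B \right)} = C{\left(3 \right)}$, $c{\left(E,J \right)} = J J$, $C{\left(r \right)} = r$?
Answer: $0$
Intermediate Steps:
$c{\left(E,J \right)} = J^{2}$
$a{\left(B \right)} = 3$
$Y{\left(q \right)} = 0$ ($Y{\left(q \right)} = \sqrt{-1 + \left(-1\right)^{2}} = \sqrt{-1 + 1} = \sqrt{0} = 0$)
$9 Y{\left(\sqrt{a{\left(5 \right)} - 1} \right)} \left(-17\right) = 9 \cdot 0 \left(-17\right) = 0 \left(-17\right) = 0$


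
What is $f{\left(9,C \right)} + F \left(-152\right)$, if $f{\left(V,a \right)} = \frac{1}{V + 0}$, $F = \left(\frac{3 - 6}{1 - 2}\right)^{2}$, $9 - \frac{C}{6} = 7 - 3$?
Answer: $- \frac{12311}{9} \approx -1367.9$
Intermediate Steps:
$C = 30$ ($C = 54 - 6 \left(7 - 3\right) = 54 - 24 = 30$)
$F = 9$ ($F = \left(- \frac{3}{-1}\right)^{2} = \left(\left(-3\right) \left(-1\right)\right)^{2} = 3^{2} = 9$)
$f{\left(V,a \right)} = \frac{1}{V}$
$f{\left(9,C \right)} + F \left(-152\right) = \frac{1}{9} + 9 \left(-152\right) = \frac{1}{9} - 1368 = - \frac{12311}{9}$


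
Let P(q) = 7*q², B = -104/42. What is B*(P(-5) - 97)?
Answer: -1352/7 ≈ -193.14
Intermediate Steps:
B = -52/21 (B = -104*1/42 = -52/21 ≈ -2.4762)
B*(P(-5) - 97) = -52*(7*(-5)² - 97)/21 = -52*(7*25 - 97)/21 = -52*(175 - 97)/21 = -52/21*78 = -1352/7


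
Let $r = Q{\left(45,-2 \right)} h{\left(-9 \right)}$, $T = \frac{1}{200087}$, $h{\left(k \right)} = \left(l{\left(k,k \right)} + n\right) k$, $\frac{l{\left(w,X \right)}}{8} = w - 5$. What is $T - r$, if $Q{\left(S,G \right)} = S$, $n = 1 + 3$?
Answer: $- \frac{8751805379}{200087} \approx -43740.0$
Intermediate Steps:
$n = 4$
$l{\left(w,X \right)} = -40 + 8 w$ ($l{\left(w,X \right)} = 8 \left(w - 5\right) = 8 \left(-5 + w\right) = -40 + 8 w$)
$h{\left(k \right)} = k \left(-36 + 8 k\right)$ ($h{\left(k \right)} = \left(\left(-40 + 8 k\right) + 4\right) k = \left(-36 + 8 k\right) k = k \left(-36 + 8 k\right)$)
$T = \frac{1}{200087} \approx 4.9978 \cdot 10^{-6}$
$r = 43740$ ($r = 45 \cdot 4 \left(-9\right) \left(-9 + 2 \left(-9\right)\right) = 45 \cdot 4 \left(-9\right) \left(-9 - 18\right) = 45 \cdot 4 \left(-9\right) \left(-27\right) = 45 \cdot 972 = 43740$)
$T - r = \frac{1}{200087} - 43740 = - \frac{8751805379}{200087}$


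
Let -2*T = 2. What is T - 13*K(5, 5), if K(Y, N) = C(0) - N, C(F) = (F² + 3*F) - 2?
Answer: 90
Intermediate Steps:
T = -1 (T = -½*2 = -1)
C(F) = -2 + F² + 3*F
K(Y, N) = -2 - N (K(Y, N) = (-2 + 0² + 3*0) - N = (-2 + 0 + 0) - N = -2 - N)
T - 13*K(5, 5) = -1 - 13*(-2 - 1*5) = -1 - 13*(-2 - 5) = -1 - 13*(-7) = -1 + 91 = 90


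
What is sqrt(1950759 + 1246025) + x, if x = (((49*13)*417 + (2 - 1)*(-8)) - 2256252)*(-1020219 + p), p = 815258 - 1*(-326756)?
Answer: -242448902645 + 4*sqrt(199799) ≈ -2.4245e+11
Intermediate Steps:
p = 1142014 (p = 815258 + 326756 = 1142014)
x = -242448902645 (x = (((49*13)*417 + (2 - 1)*(-8)) - 2256252)*(-1020219 + 1142014) = ((637*417 + 1*(-8)) - 2256252)*121795 = ((265629 - 8) - 2256252)*121795 = (265621 - 2256252)*121795 = -1990631*121795 = -242448902645)
sqrt(1950759 + 1246025) + x = sqrt(1950759 + 1246025) - 242448902645 = sqrt(3196784) - 242448902645 = 4*sqrt(199799) - 242448902645 = -242448902645 + 4*sqrt(199799)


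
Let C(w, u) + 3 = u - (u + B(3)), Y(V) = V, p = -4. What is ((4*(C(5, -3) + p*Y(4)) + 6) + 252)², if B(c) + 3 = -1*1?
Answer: 39204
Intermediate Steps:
B(c) = -4 (B(c) = -3 - 1*1 = -3 - 1 = -4)
C(w, u) = 1 (C(w, u) = -3 + (u - (u - 4)) = -3 + (u - (-4 + u)) = -3 + (u + (4 - u)) = -3 + 4 = 1)
((4*(C(5, -3) + p*Y(4)) + 6) + 252)² = ((4*(1 - 4*4) + 6) + 252)² = ((4*(1 - 16) + 6) + 252)² = ((4*(-15) + 6) + 252)² = ((-60 + 6) + 252)² = (-54 + 252)² = 198² = 39204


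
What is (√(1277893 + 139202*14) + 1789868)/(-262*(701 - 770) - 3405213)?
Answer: -1789868/3387135 - √3226721/3387135 ≈ -0.52896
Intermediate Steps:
(√(1277893 + 139202*14) + 1789868)/(-262*(701 - 770) - 3405213) = (√(1277893 + 1948828) + 1789868)/(-262*(-69) - 3405213) = (√3226721 + 1789868)/(18078 - 3405213) = (1789868 + √3226721)/(-3387135) = (1789868 + √3226721)*(-1/3387135) = -1789868/3387135 - √3226721/3387135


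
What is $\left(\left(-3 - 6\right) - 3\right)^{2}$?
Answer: $144$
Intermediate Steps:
$\left(\left(-3 - 6\right) - 3\right)^{2} = \left(-9 - 3\right)^{2} = \left(-12\right)^{2} = 144$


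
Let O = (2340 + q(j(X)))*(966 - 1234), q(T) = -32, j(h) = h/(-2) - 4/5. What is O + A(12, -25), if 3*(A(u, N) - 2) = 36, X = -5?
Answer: -618530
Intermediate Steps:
j(h) = -4/5 - h/2 (j(h) = h*(-1/2) - 4*1/5 = -h/2 - 4/5 = -4/5 - h/2)
A(u, N) = 14 (A(u, N) = 2 + (1/3)*36 = 2 + 12 = 14)
O = -618544 (O = (2340 - 32)*(966 - 1234) = 2308*(-268) = -618544)
O + A(12, -25) = -618544 + 14 = -618530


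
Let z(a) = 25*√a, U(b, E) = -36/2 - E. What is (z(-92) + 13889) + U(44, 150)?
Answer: 13721 + 50*I*√23 ≈ 13721.0 + 239.79*I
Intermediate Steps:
U(b, E) = -18 - E (U(b, E) = -36*½ - E = -18 - E)
(z(-92) + 13889) + U(44, 150) = (25*√(-92) + 13889) + (-18 - 1*150) = (25*(2*I*√23) + 13889) + (-18 - 150) = (50*I*√23 + 13889) - 168 = (13889 + 50*I*√23) - 168 = 13721 + 50*I*√23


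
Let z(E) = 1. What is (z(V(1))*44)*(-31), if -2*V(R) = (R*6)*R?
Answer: -1364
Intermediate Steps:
V(R) = -3*R**2 (V(R) = -R*6*R/2 = -6*R*R/2 = -3*R**2)
(z(V(1))*44)*(-31) = (1*44)*(-31) = 44*(-31) = -1364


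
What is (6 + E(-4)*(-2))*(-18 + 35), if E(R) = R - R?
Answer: 102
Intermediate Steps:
E(R) = 0
(6 + E(-4)*(-2))*(-18 + 35) = (6 + 0*(-2))*(-18 + 35) = (6 + 0)*17 = 6*17 = 102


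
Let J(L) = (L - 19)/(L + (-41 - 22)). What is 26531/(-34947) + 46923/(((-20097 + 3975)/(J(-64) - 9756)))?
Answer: 677187951070645/23851257606 ≈ 28392.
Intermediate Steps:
J(L) = (-19 + L)/(-63 + L) (J(L) = (-19 + L)/(L - 63) = (-19 + L)/(-63 + L))
26531/(-34947) + 46923/(((-20097 + 3975)/(J(-64) - 9756))) = 26531/(-34947) + 46923/(((-20097 + 3975)/((-19 - 64)/(-63 - 64) - 9756))) = 26531*(-1/34947) + 46923/((-16122/(-83/(-127) - 9756))) = -26531/34947 + 46923/((-16122/(-1/127*(-83) - 9756))) = -26531/34947 + 46923/((-16122/(83/127 - 9756))) = -26531/34947 + 46923/((-16122/(-1238929/127))) = -26531/34947 + 46923/((-16122*(-127/1238929))) = -26531/34947 + 46923/(2047494/1238929) = -26531/34947 + 46923*(1238929/2047494) = -26531/34947 + 19378088489/682498 = 677187951070645/23851257606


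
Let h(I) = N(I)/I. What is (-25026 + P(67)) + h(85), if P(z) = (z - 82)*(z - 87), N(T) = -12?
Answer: -2101722/85 ≈ -24726.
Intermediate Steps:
P(z) = (-87 + z)*(-82 + z) (P(z) = (-82 + z)*(-87 + z) = (-87 + z)*(-82 + z))
h(I) = -12/I
(-25026 + P(67)) + h(85) = (-25026 + (7134 + 67² - 169*67)) - 12/85 = (-25026 + (7134 + 4489 - 11323)) - 12*1/85 = (-25026 + 300) - 12/85 = -24726 - 12/85 = -2101722/85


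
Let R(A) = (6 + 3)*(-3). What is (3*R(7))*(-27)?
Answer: 2187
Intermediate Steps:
R(A) = -27 (R(A) = 9*(-3) = -27)
(3*R(7))*(-27) = (3*(-27))*(-27) = -81*(-27) = 2187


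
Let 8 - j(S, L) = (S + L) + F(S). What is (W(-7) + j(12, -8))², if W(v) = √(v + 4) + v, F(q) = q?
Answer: (15 - I*√3)² ≈ 222.0 - 51.962*I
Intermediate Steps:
j(S, L) = 8 - L - 2*S (j(S, L) = 8 - ((S + L) + S) = 8 - ((L + S) + S) = 8 - (L + 2*S) = 8 + (-L - 2*S) = 8 - L - 2*S)
W(v) = v + √(4 + v) (W(v) = √(4 + v) + v = v + √(4 + v))
(W(-7) + j(12, -8))² = ((-7 + √(4 - 7)) + (8 - 1*(-8) - 2*12))² = ((-7 + √(-3)) + (8 + 8 - 24))² = ((-7 + I*√3) - 8)² = (-15 + I*√3)²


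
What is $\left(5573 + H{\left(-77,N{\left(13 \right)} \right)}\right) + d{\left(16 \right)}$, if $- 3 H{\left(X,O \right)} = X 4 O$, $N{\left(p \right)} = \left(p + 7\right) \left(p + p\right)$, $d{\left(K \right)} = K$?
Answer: $\frac{176927}{3} \approx 58976.0$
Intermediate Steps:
$N{\left(p \right)} = 2 p \left(7 + p\right)$ ($N{\left(p \right)} = \left(7 + p\right) 2 p = 2 p \left(7 + p\right)$)
$H{\left(X,O \right)} = - \frac{4 O X}{3}$ ($H{\left(X,O \right)} = - \frac{X 4 O}{3} = - \frac{4 X O}{3} = - \frac{4 O X}{3}$)
$\left(5573 + H{\left(-77,N{\left(13 \right)} \right)}\right) + d{\left(16 \right)} = \left(5573 - \frac{4}{3} \cdot 2 \cdot 13 \left(7 + 13\right) \left(-77\right)\right) + 16 = \left(5573 - \frac{4}{3} \cdot 2 \cdot 13 \cdot 20 \left(-77\right)\right) + 16 = \left(5573 - \frac{2080}{3} \left(-77\right)\right) + 16 = \left(5573 + \frac{160160}{3}\right) + 16 = \frac{176879}{3} + 16 = \frac{176927}{3}$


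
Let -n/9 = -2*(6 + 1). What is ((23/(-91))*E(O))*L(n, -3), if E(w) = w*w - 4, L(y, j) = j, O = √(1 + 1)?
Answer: -138/91 ≈ -1.5165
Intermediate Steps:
O = √2 ≈ 1.4142
n = 126 (n = -(-18)*(6 + 1) = -(-18)*7 = -9*(-14) = 126)
E(w) = -4 + w² (E(w) = w² - 4 = -4 + w²)
((23/(-91))*E(O))*L(n, -3) = ((23/(-91))*(-4 + (√2)²))*(-3) = ((23*(-1/91))*(-4 + 2))*(-3) = -23/91*(-2)*(-3) = (46/91)*(-3) = -138/91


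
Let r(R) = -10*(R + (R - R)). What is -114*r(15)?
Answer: 17100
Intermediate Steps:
r(R) = -10*R (r(R) = -10*(R + 0) = -10*R)
-114*r(15) = -(-1140)*15 = -114*(-150) = 17100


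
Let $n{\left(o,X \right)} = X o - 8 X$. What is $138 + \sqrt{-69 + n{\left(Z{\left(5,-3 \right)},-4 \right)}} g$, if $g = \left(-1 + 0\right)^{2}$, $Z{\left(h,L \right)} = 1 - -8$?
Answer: $138 + i \sqrt{73} \approx 138.0 + 8.544 i$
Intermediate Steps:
$Z{\left(h,L \right)} = 9$ ($Z{\left(h,L \right)} = 1 + 8 = 9$)
$g = 1$ ($g = \left(-1\right)^{2} = 1$)
$n{\left(o,X \right)} = - 8 X + X o$
$138 + \sqrt{-69 + n{\left(Z{\left(5,-3 \right)},-4 \right)}} g = 138 + \sqrt{-69 - 4 \left(-8 + 9\right)} 1 = 138 + \sqrt{-69 - 4} \cdot 1 = 138 + \sqrt{-73} \cdot 1 = 138 + i \sqrt{73} \cdot 1 = 138 + i \sqrt{73}$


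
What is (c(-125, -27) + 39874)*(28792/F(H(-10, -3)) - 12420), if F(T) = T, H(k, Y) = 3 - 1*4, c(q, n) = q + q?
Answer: -1632984288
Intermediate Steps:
c(q, n) = 2*q
H(k, Y) = -1 (H(k, Y) = 3 - 4 = -1)
(c(-125, -27) + 39874)*(28792/F(H(-10, -3)) - 12420) = (2*(-125) + 39874)*(28792/(-1) - 12420) = (-250 + 39874)*(28792*(-1) - 12420) = 39624*(-28792 - 12420) = 39624*(-41212) = -1632984288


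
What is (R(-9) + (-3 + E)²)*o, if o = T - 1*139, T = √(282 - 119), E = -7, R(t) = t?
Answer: -12649 + 91*√163 ≈ -11487.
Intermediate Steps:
T = √163 ≈ 12.767
o = -139 + √163 (o = √163 - 1*139 = √163 - 139 = -139 + √163 ≈ -126.23)
(R(-9) + (-3 + E)²)*o = (-9 + (-3 - 7)²)*(-139 + √163) = (-9 + (-10)²)*(-139 + √163) = (-9 + 100)*(-139 + √163) = 91*(-139 + √163) = -12649 + 91*√163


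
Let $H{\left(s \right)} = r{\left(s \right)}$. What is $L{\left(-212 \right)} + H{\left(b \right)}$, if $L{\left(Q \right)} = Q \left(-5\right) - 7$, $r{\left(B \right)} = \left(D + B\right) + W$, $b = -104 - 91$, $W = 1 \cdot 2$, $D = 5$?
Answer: $865$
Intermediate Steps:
$W = 2$
$b = -195$
$r{\left(B \right)} = 7 + B$ ($r{\left(B \right)} = \left(5 + B\right) + 2 = 7 + B$)
$H{\left(s \right)} = 7 + s$
$L{\left(Q \right)} = -7 - 5 Q$ ($L{\left(Q \right)} = - 5 Q - 7 = -7 - 5 Q$)
$L{\left(-212 \right)} + H{\left(b \right)} = \left(-7 - -1060\right) + \left(7 - 195\right) = \left(-7 + 1060\right) - 188 = 1053 - 188 = 865$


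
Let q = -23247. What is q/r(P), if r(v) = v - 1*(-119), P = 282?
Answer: -23247/401 ≈ -57.973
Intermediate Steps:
r(v) = 119 + v (r(v) = v + 119 = 119 + v)
q/r(P) = -23247/(119 + 282) = -23247/401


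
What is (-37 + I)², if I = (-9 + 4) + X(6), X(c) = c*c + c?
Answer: 0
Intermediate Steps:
X(c) = c + c² (X(c) = c² + c = c + c²)
I = 37 (I = (-9 + 4) + 6*(1 + 6) = -5 + 6*7 = -5 + 42 = 37)
(-37 + I)² = (-37 + 37)² = 0² = 0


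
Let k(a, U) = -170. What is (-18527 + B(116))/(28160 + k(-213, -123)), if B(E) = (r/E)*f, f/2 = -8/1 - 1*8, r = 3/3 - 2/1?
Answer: -107455/162342 ≈ -0.66191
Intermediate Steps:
r = -1 (r = 3*(⅓) - 2*1 = 1 - 2 = -1)
f = -32 (f = 2*(-8/1 - 1*8) = 2*(-8*1 - 8) = 2*(-8 - 8) = 2*(-16) = -32)
B(E) = 32/E (B(E) = -1/E*(-32) = 32/E)
(-18527 + B(116))/(28160 + k(-213, -123)) = (-18527 + 32/116)/(28160 - 170) = (-18527 + 32*(1/116))/27990 = (-18527 + 8/29)*(1/27990) = -537275/29*1/27990 = -107455/162342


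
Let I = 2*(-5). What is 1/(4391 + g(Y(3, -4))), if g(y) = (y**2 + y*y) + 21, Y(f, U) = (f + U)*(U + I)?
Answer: 1/4804 ≈ 0.00020816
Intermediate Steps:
I = -10
Y(f, U) = (-10 + U)*(U + f) (Y(f, U) = (f + U)*(U - 10) = (U + f)*(-10 + U) = (-10 + U)*(U + f))
g(y) = 21 + 2*y**2 (g(y) = (y**2 + y**2) + 21 = 2*y**2 + 21 = 21 + 2*y**2)
1/(4391 + g(Y(3, -4))) = 1/(4391 + (21 + 2*((-4)**2 - 10*(-4) - 10*3 - 4*3)**2)) = 1/(4391 + (21 + 2*(16 + 40 - 30 - 12)**2)) = 1/(4391 + (21 + 2*14**2)) = 1/(4391 + (21 + 2*196)) = 1/(4391 + (21 + 392)) = 1/(4391 + 413) = 1/4804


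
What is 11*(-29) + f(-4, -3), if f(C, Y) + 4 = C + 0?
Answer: -327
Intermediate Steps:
f(C, Y) = -4 + C (f(C, Y) = -4 + (C + 0) = -4 + C)
11*(-29) + f(-4, -3) = 11*(-29) + (-4 - 4) = -319 - 8 = -327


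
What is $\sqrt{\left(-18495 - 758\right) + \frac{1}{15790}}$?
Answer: $\frac{7 i \sqrt{97964017990}}{15790} \approx 138.76 i$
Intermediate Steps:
$\sqrt{\left(-18495 - 758\right) + \frac{1}{15790}} = \sqrt{-19253 + \frac{1}{15790}} = \sqrt{- \frac{304004869}{15790}} = \frac{7 i \sqrt{97964017990}}{15790}$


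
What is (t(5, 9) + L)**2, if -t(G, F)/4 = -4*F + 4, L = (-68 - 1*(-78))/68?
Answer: 18983449/1156 ≈ 16422.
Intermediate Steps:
L = 5/34 (L = (-68 + 78)*(1/68) = 10*(1/68) = 5/34 ≈ 0.14706)
t(G, F) = -16 + 16*F (t(G, F) = -4*(-4*F + 4) = -4*(4 - 4*F) = -16 + 16*F)
(t(5, 9) + L)**2 = ((-16 + 16*9) + 5/34)**2 = ((-16 + 144) + 5/34)**2 = (128 + 5/34)**2 = (4357/34)**2 = 18983449/1156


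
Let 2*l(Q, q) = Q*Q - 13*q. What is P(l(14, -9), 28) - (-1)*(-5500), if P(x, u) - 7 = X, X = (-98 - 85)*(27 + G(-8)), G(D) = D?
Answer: -8970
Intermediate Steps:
l(Q, q) = Q**2/2 - 13*q/2 (l(Q, q) = (Q*Q - 13*q)/2 = (Q**2 - 13*q)/2 = Q**2/2 - 13*q/2)
X = -3477 (X = (-98 - 85)*(27 - 8) = -183*19 = -3477)
P(x, u) = -3470 (P(x, u) = 7 - 3477 = -3470)
P(l(14, -9), 28) - (-1)*(-5500) = -3470 - (-1)*(-5500) = -3470 - 1*5500 = -3470 - 5500 = -8970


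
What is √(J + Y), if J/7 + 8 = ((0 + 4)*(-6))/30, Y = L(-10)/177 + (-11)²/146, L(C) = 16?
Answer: I*√1013080178910/129210 ≈ 7.7898*I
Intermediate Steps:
Y = 23753/25842 (Y = 16/177 + (-11)²/146 = 16*(1/177) + 121*(1/146) = 16/177 + 121/146 = 23753/25842 ≈ 0.91916)
J = -308/5 (J = -56 + 7*(((0 + 4)*(-6))/30) = -56 + 7*((4*(-6))*(1/30)) = -56 + 7*(-24*1/30) = -56 + 7*(-⅘) = -56 - 28/5 = -308/5 ≈ -61.600)
√(J + Y) = √(-308/5 + 23753/25842) = √(-7840571/129210) = I*√1013080178910/129210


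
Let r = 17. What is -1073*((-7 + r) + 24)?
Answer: -36482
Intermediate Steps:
-1073*((-7 + r) + 24) = -1073*((-7 + 17) + 24) = -1073*(10 + 24) = -1073*34 = -36482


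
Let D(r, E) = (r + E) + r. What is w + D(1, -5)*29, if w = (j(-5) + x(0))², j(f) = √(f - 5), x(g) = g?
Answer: -97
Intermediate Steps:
D(r, E) = E + 2*r (D(r, E) = (E + r) + r = E + 2*r)
j(f) = √(-5 + f)
w = -10 (w = (√(-5 - 5) + 0)² = (√(-10) + 0)² = (I*√10 + 0)² = (I*√10)² = -10)
w + D(1, -5)*29 = -10 + (-5 + 2*1)*29 = -10 + (-5 + 2)*29 = -10 - 3*29 = -10 - 87 = -97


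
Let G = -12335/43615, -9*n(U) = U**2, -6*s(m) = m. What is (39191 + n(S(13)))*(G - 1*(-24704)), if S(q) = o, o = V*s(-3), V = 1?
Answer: 101343398153125/104676 ≈ 9.6816e+8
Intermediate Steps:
s(m) = -m/6
o = 1/2 (o = 1*(-1/6*(-3)) = 1*(1/2) = 1/2 ≈ 0.50000)
S(q) = 1/2
n(U) = -U**2/9
G = -2467/8723 (G = -12335*1/43615 = -2467/8723 ≈ -0.28282)
(39191 + n(S(13)))*(G - 1*(-24704)) = (39191 - (1/2)**2/9)*(-2467/8723 - 1*(-24704)) = (39191 - 1/9*1/4)*(-2467/8723 + 24704) = (39191 - 1/36)*(215490525/8723) = (1410875/36)*(215490525/8723) = 101343398153125/104676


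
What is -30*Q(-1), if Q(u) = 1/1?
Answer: -30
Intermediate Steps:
Q(u) = 1
-30*Q(-1) = -30*1 = -30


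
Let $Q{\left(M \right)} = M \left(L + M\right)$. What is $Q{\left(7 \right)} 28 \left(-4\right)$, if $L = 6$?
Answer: $-10192$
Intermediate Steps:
$Q{\left(M \right)} = M \left(6 + M\right)$
$Q{\left(7 \right)} 28 \left(-4\right) = 7 \left(6 + 7\right) 28 \left(-4\right) = 7 \cdot 13 \cdot 28 \left(-4\right) = 91 \cdot 28 \left(-4\right) = 2548 \left(-4\right) = -10192$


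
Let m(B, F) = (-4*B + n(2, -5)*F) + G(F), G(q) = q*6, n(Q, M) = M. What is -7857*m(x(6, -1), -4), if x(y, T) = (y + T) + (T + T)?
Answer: 125712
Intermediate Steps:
G(q) = 6*q
x(y, T) = y + 3*T (x(y, T) = (T + y) + 2*T = y + 3*T)
m(B, F) = F - 4*B (m(B, F) = (-4*B - 5*F) + 6*F = (-5*F - 4*B) + 6*F = F - 4*B)
-7857*m(x(6, -1), -4) = -7857*(-4 - 4*(6 + 3*(-1))) = -7857*(-4 - 4*(6 - 3)) = -7857*(-4 - 4*3) = -7857*(-4 - 12) = -7857*(-16) = 125712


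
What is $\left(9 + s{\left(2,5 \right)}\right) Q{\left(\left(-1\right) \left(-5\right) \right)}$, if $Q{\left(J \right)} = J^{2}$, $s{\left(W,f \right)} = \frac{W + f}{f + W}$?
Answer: $250$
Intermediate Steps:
$s{\left(W,f \right)} = 1$ ($s{\left(W,f \right)} = \frac{W + f}{W + f} = 1$)
$\left(9 + s{\left(2,5 \right)}\right) Q{\left(\left(-1\right) \left(-5\right) \right)} = \left(9 + 1\right) \left(\left(-1\right) \left(-5\right)\right)^{2} = 10 \cdot 5^{2} = 10 \cdot 25 = 250$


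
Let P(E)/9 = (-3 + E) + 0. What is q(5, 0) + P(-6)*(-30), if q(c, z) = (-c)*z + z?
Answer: 2430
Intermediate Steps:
q(c, z) = z - c*z (q(c, z) = -c*z + z = z - c*z)
P(E) = -27 + 9*E (P(E) = 9*((-3 + E) + 0) = 9*(-3 + E) = -27 + 9*E)
q(5, 0) + P(-6)*(-30) = 0*(1 - 1*5) + (-27 + 9*(-6))*(-30) = 0*(1 - 5) + (-27 - 54)*(-30) = 0*(-4) - 81*(-30) = 0 + 2430 = 2430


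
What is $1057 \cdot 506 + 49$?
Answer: $534891$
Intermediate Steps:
$1057 \cdot 506 + 49 = 534842 + 49 = 534891$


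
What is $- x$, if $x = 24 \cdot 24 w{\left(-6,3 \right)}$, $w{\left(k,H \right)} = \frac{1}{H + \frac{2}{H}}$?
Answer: $- \frac{1728}{11} \approx -157.09$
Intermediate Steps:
$x = \frac{1728}{11}$ ($x = 24 \cdot 24 \frac{3}{2 + 3^{2}} = 576 \frac{3}{2 + 9} = 576 \cdot \frac{3}{11} = \frac{1728}{11} \approx 157.09$)
$- x = \left(-1\right) \frac{1728}{11} = - \frac{1728}{11}$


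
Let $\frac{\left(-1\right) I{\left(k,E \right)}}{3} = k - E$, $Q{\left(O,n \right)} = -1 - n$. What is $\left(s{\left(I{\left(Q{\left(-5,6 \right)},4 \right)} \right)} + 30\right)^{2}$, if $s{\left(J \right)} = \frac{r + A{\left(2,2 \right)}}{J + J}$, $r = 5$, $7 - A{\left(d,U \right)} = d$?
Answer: $\frac{990025}{1089} \approx 909.11$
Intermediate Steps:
$A{\left(d,U \right)} = 7 - d$
$I{\left(k,E \right)} = - 3 k + 3 E$ ($I{\left(k,E \right)} = - 3 \left(k - E\right) = - 3 k + 3 E$)
$s{\left(J \right)} = \frac{5}{J}$ ($s{\left(J \right)} = \frac{5 + \left(7 - 2\right)}{J + J} = \frac{5 + \left(7 - 2\right)}{2 J} = \left(5 + 5\right) \frac{1}{2 J} = 10 \frac{1}{2 J} = \frac{5}{J}$)
$\left(s{\left(I{\left(Q{\left(-5,6 \right)},4 \right)} \right)} + 30\right)^{2} = \left(\frac{5}{- 3 \left(-1 - 6\right) + 3 \cdot 4} + 30\right)^{2} = \left(\frac{5}{- 3 \left(-1 - 6\right) + 12} + 30\right)^{2} = \left(\frac{5}{\left(-3\right) \left(-7\right) + 12} + 30\right)^{2} = \left(\frac{5}{21 + 12} + 30\right)^{2} = \left(\frac{5}{33} + 30\right)^{2} = \left(\frac{995}{33}\right)^{2} = \frac{990025}{1089}$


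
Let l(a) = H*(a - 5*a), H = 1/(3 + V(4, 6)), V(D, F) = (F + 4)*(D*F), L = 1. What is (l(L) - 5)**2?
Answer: 1485961/59049 ≈ 25.165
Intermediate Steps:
V(D, F) = D*F*(4 + F) (V(D, F) = (4 + F)*(D*F) = D*F*(4 + F))
H = 1/243 (H = 1/(3 + 4*6*(4 + 6)) = 1/(3 + 4*6*10) = 1/(3 + 240) = 1/243 ≈ 0.0041152)
l(a) = -4*a/243 (l(a) = (a - 5*a)/243 = (-4*a)/243 = -4*a/243)
(l(L) - 5)**2 = (-4/243*1 - 5)**2 = (-4/243 - 5)**2 = (-1219/243)**2 = 1485961/59049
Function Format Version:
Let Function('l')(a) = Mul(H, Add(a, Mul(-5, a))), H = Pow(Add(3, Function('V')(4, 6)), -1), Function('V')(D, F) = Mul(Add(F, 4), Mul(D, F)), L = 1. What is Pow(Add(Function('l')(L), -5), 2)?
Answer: Rational(1485961, 59049) ≈ 25.165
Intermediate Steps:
Function('V')(D, F) = Mul(D, F, Add(4, F)) (Function('V')(D, F) = Mul(Add(4, F), Mul(D, F)) = Mul(D, F, Add(4, F)))
H = Rational(1, 243) (H = Pow(Add(3, Mul(4, 6, Add(4, 6))), -1) = Pow(Add(3, Mul(4, 6, 10)), -1) = Pow(Add(3, 240), -1) = Pow(243, -1) = Rational(1, 243) ≈ 0.0041152)
Function('l')(a) = Mul(Rational(-4, 243), a) (Function('l')(a) = Mul(Rational(1, 243), Add(a, Mul(-5, a))) = Mul(Rational(1, 243), Mul(-4, a)) = Mul(Rational(-4, 243), a))
Pow(Add(Function('l')(L), -5), 2) = Pow(Add(Mul(Rational(-4, 243), 1), -5), 2) = Pow(Add(Rational(-4, 243), -5), 2) = Pow(Rational(-1219, 243), 2) = Rational(1485961, 59049)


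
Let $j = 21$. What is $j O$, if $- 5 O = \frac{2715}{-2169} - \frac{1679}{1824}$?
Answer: $\frac{6684153}{732640} \approx 9.1234$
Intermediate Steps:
$O = \frac{318293}{732640}$ ($O = - \frac{\frac{2715}{-2169} - \frac{1679}{1824}}{5} = - \frac{2715 \left(- \frac{1}{2169}\right) - \frac{1679}{1824}}{5} = - \frac{- \frac{905}{723} - \frac{1679}{1824}}{5} = \left(- \frac{1}{5}\right) \left(- \frac{318293}{146528}\right) = \frac{318293}{732640} \approx 0.43445$)
$j O = 21 \cdot \frac{318293}{732640} = \frac{6684153}{732640}$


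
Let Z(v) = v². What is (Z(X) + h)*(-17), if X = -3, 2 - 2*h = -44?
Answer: -544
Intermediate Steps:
h = 23 (h = 1 - ½*(-44) = 1 + 22 = 23)
(Z(X) + h)*(-17) = ((-3)² + 23)*(-17) = (9 + 23)*(-17) = 32*(-17) = -544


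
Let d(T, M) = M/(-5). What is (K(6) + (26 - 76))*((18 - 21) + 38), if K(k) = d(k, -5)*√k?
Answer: -1750 + 35*√6 ≈ -1664.3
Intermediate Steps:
d(T, M) = -M/5 (d(T, M) = M*(-⅕) = -M/5)
K(k) = √k (K(k) = (-⅕*(-5))*√k = 1*√k = √k)
(K(6) + (26 - 76))*((18 - 21) + 38) = (√6 + (26 - 76))*((18 - 21) + 38) = (√6 - 50)*(-3 + 38) = (-50 + √6)*35 = -1750 + 35*√6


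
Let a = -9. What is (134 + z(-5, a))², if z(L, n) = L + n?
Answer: 14400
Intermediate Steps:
(134 + z(-5, a))² = (134 + (-5 - 9))² = (134 - 14)² = 120² = 14400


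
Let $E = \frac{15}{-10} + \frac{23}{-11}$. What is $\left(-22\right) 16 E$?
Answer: $1264$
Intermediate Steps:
$E = - \frac{79}{22}$ ($E = 15 \left(- \frac{1}{10}\right) + 23 \left(- \frac{1}{11}\right) = - \frac{3}{2} - \frac{23}{11} = - \frac{79}{22} \approx -3.5909$)
$\left(-22\right) 16 E = \left(-22\right) 16 \left(- \frac{79}{22}\right) = \left(-352\right) \left(- \frac{79}{22}\right) = 1264$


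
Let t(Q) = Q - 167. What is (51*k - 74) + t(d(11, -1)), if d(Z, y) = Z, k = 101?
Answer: 4921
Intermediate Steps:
t(Q) = -167 + Q
(51*k - 74) + t(d(11, -1)) = (51*101 - 74) + (-167 + 11) = (5151 - 74) - 156 = 5077 - 156 = 4921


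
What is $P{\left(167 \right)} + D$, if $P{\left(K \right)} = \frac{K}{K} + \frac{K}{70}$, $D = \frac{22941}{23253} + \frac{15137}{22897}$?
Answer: $\frac{1276140991}{253535210} \approx 5.0334$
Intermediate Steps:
$D = \frac{292420246}{177474647}$ ($D = 22941 \cdot \frac{1}{23253} + 15137 \cdot \frac{1}{22897} = \frac{7647}{7751} + \frac{15137}{22897} = \frac{292420246}{177474647} \approx 1.6477$)
$P{\left(K \right)} = 1 + \frac{K}{70}$ ($P{\left(K \right)} = 1 + K \frac{1}{70} = 1 + \frac{K}{70}$)
$P{\left(167 \right)} + D = \left(1 + \frac{1}{70} \cdot 167\right) + \frac{292420246}{177474647} = \left(1 + \frac{167}{70}\right) + \frac{292420246}{177474647} = \frac{237}{70} + \frac{292420246}{177474647} = \frac{1276140991}{253535210}$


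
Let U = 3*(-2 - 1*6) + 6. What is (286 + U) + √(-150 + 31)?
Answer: 268 + I*√119 ≈ 268.0 + 10.909*I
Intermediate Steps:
U = -18 (U = 3*(-2 - 6) + 6 = 3*(-8) + 6 = -24 + 6 = -18)
(286 + U) + √(-150 + 31) = (286 - 18) + √(-150 + 31) = 268 + √(-119) = 268 + I*√119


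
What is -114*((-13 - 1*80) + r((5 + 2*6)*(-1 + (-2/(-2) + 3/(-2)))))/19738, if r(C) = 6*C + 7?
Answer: 13623/9869 ≈ 1.3804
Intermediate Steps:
r(C) = 7 + 6*C
-114*((-13 - 1*80) + r((5 + 2*6)*(-1 + (-2/(-2) + 3/(-2)))))/19738 = -114*((-13 - 1*80) + (7 + 6*((5 + 2*6)*(-1 + (-2/(-2) + 3/(-2))))))/19738 = -114*((-13 - 80) + (7 + 6*((5 + 12)*(-1 + (-2*(-½) + 3*(-½))))))*(1/19738) = -114*(-93 + (7 + 6*(17*(-1 + (1 - 3/2)))))*(1/19738) = -114*(-93 + (7 + 6*(17*(-1 - ½))))*(1/19738) = -114*(-93 + (7 + 6*(17*(-3/2))))*(1/19738) = -114*(-93 + (7 + 6*(-51/2)))*(1/19738) = -114*(-93 + (7 - 153))*(1/19738) = -114*(-93 - 146)*(1/19738) = -114*(-239)*(1/19738) = 27246*(1/19738) = 13623/9869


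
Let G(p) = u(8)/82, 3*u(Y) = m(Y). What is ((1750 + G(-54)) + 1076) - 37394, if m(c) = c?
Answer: -4251860/123 ≈ -34568.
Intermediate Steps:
u(Y) = Y/3
G(p) = 4/123 (G(p) = ((⅓)*8)/82 = (8/3)*(1/82) = 4/123)
((1750 + G(-54)) + 1076) - 37394 = ((1750 + 4/123) + 1076) - 37394 = (215254/123 + 1076) - 37394 = 347602/123 - 37394 = -4251860/123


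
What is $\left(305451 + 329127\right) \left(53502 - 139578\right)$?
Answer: $-54621935928$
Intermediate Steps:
$\left(305451 + 329127\right) \left(53502 - 139578\right) = 634578 \left(53502 - 139578\right) = 634578 \left(-86076\right) = -54621935928$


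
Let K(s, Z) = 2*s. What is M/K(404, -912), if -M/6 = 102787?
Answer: -308361/404 ≈ -763.27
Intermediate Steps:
M = -616722 (M = -6*102787 = -616722)
M/K(404, -912) = -616722/(2*404) = -616722/808 = -616722*1/808 = -308361/404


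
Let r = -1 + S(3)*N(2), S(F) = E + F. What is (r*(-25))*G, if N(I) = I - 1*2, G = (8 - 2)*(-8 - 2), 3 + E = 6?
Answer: -1500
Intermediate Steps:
E = 3 (E = -3 + 6 = 3)
G = -60 (G = 6*(-10) = -60)
N(I) = -2 + I (N(I) = I - 2 = -2 + I)
S(F) = 3 + F
r = -1 (r = -1 + (3 + 3)*(-2 + 2) = -1 + 6*0 = -1 + 0 = -1)
(r*(-25))*G = -1*(-25)*(-60) = 25*(-60) = -1500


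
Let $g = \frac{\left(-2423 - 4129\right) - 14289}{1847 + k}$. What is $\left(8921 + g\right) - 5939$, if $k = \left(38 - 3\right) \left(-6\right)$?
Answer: $\frac{4860693}{1637} \approx 2969.3$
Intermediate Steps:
$k = -210$ ($k = 35 \left(-6\right) = -210$)
$g = - \frac{20841}{1637}$ ($g = \frac{\left(-2423 - 4129\right) - 14289}{1847 - 210} = \frac{\left(-2423 - 4129\right) - 14289}{1637} = \left(-6552 - 14289\right) \frac{1}{1637} = \left(-20841\right) \frac{1}{1637} = - \frac{20841}{1637} \approx -12.731$)
$\left(8921 + g\right) - 5939 = \left(8921 - \frac{20841}{1637}\right) - 5939 = \frac{14582836}{1637} - 5939 = \frac{4860693}{1637}$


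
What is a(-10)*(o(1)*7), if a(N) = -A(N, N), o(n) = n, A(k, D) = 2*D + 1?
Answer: 133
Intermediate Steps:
A(k, D) = 1 + 2*D
a(N) = -1 - 2*N (a(N) = -(1 + 2*N) = -1 - 2*N)
a(-10)*(o(1)*7) = (-1 - 2*(-10))*(1*7) = (-1 + 20)*7 = 19*7 = 133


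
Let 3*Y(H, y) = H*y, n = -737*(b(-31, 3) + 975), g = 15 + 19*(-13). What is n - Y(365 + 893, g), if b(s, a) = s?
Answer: -1795328/3 ≈ -5.9844e+5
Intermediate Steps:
g = -232 (g = 15 - 247 = -232)
n = -695728 (n = -737*(-31 + 975) = -737*944 = -695728)
Y(H, y) = H*y/3 (Y(H, y) = (H*y)/3 = H*y/3)
n - Y(365 + 893, g) = -695728 - (365 + 893)*(-232)/3 = -695728 - 1258*(-232)/3 = -695728 - 1*(-291856/3) = -695728 + 291856/3 = -1795328/3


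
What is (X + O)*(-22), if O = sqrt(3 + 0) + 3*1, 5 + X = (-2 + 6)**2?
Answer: -308 - 22*sqrt(3) ≈ -346.10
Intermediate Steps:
X = 11 (X = -5 + (-2 + 6)**2 = -5 + 4**2 = -5 + 16 = 11)
O = 3 + sqrt(3) (O = sqrt(3) + 3 = 3 + sqrt(3) ≈ 4.7320)
(X + O)*(-22) = (11 + (3 + sqrt(3)))*(-22) = (14 + sqrt(3))*(-22) = -308 - 22*sqrt(3)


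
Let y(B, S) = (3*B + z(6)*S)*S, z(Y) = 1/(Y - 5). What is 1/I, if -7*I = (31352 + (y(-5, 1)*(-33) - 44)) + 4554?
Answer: -7/36324 ≈ -0.00019271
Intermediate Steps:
z(Y) = 1/(-5 + Y)
y(B, S) = S*(S + 3*B) (y(B, S) = (3*B + S/(-5 + 6))*S = (3*B + S/1)*S = (3*B + 1*S)*S = (3*B + S)*S = (S + 3*B)*S = S*(S + 3*B))
I = -36324/7 (I = -((31352 + ((1*(1 + 3*(-5)))*(-33) - 44)) + 4554)/7 = -((31352 + ((1*(1 - 15))*(-33) - 44)) + 4554)/7 = -((31352 + ((1*(-14))*(-33) - 44)) + 4554)/7 = -((31352 + (-14*(-33) - 44)) + 4554)/7 = -((31352 + (462 - 44)) + 4554)/7 = -((31352 + 418) + 4554)/7 = -(31770 + 4554)/7 = -⅐*36324 = -36324/7 ≈ -5189.1)
1/I = 1/(-36324/7) = -7/36324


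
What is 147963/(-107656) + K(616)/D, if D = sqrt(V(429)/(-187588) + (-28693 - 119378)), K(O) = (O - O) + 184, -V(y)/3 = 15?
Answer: -147963/107656 - 368*I*sqrt(1302627143742591)/27776342703 ≈ -1.3744 - 0.47817*I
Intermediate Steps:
V(y) = -45 (V(y) = -3*15 = -45)
K(O) = 184 (K(O) = 0 + 184 = 184)
D = I*sqrt(1302627143742591)/93794 (D = sqrt(-45/(-187588) + (-28693 - 119378)) = sqrt(-45*(-1/187588) - 148071) = sqrt(45/187588 - 148071) = sqrt(-27776342703/187588) = I*sqrt(1302627143742591)/93794 ≈ 384.8*I)
147963/(-107656) + K(616)/D = 147963/(-107656) + 184/((I*sqrt(1302627143742591)/93794)) = 147963*(-1/107656) + 184*(-2*I*sqrt(1302627143742591)/27776342703) = -147963/107656 - 368*I*sqrt(1302627143742591)/27776342703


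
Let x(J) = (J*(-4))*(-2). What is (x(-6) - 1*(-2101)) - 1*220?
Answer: 1833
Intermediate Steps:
x(J) = 8*J (x(J) = -4*J*(-2) = 8*J)
(x(-6) - 1*(-2101)) - 1*220 = (8*(-6) - 1*(-2101)) - 1*220 = (-48 + 2101) - 220 = 2053 - 220 = 1833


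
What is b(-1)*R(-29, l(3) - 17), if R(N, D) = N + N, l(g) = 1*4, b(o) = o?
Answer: 58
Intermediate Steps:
l(g) = 4
R(N, D) = 2*N
b(-1)*R(-29, l(3) - 17) = -2*(-29) = -1*(-58) = 58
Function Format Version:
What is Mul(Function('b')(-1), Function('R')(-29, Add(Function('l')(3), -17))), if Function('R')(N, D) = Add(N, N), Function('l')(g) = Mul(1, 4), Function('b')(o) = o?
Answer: 58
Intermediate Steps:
Function('l')(g) = 4
Function('R')(N, D) = Mul(2, N)
Mul(Function('b')(-1), Function('R')(-29, Add(Function('l')(3), -17))) = Mul(-1, Mul(2, -29)) = Mul(-1, -58) = 58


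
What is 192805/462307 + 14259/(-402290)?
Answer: 1448397713/3795540470 ≈ 0.38161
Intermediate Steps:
192805/462307 + 14259/(-402290) = 192805*(1/462307) + 14259*(-1/402290) = 192805/462307 - 291/8210 = 1448397713/3795540470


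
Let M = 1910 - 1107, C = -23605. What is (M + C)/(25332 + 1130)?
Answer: -11401/13231 ≈ -0.86169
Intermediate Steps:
M = 803
(M + C)/(25332 + 1130) = (803 - 23605)/(25332 + 1130) = -22802/26462 = -22802*1/26462 = -11401/13231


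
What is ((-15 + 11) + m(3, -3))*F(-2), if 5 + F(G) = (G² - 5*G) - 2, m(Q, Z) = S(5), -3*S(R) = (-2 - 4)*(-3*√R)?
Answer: -28 - 42*√5 ≈ -121.91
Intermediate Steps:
S(R) = -6*√R (S(R) = -(-2 - 4)*(-3*√R)/3 = -(-2)*(-3*√R) = -6*√R)
m(Q, Z) = -6*√5
F(G) = -7 + G² - 5*G (F(G) = -5 + ((G² - 5*G) - 2) = -5 + (-2 + G² - 5*G) = -7 + G² - 5*G)
((-15 + 11) + m(3, -3))*F(-2) = ((-15 + 11) - 6*√5)*(-7 + (-2)² - 5*(-2)) = (-4 - 6*√5)*(-7 + 4 + 10) = (-4 - 6*√5)*7 = -28 - 42*√5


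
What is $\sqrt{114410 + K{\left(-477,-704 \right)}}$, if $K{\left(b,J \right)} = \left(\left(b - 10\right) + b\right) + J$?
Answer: $\sqrt{112742} \approx 335.77$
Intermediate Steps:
$K{\left(b,J \right)} = -10 + J + 2 b$ ($K{\left(b,J \right)} = \left(\left(-10 + b\right) + b\right) + J = \left(-10 + 2 b\right) + J = -10 + J + 2 b$)
$\sqrt{114410 + K{\left(-477,-704 \right)}} = \sqrt{114410 - 1668} = \sqrt{112742}$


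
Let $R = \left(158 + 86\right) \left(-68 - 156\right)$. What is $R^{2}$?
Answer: $2987278336$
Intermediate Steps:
$R = -54656$ ($R = 244 \left(-224\right) = -54656$)
$R^{2} = \left(-54656\right)^{2} = 2987278336$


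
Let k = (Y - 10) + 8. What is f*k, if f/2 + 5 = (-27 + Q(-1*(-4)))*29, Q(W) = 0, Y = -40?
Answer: 66192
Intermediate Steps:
k = -42 (k = (-40 - 10) + 8 = -50 + 8 = -42)
f = -1576 (f = -10 + 2*((-27 + 0)*29) = -10 + 2*(-27*29) = -10 + 2*(-783) = -10 - 1566 = -1576)
f*k = -1576*(-42) = 66192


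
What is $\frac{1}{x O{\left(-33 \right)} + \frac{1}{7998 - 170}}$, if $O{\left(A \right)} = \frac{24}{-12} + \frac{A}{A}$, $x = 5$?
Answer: $- \frac{7828}{39139} \approx -0.20001$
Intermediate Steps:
$O{\left(A \right)} = -1$ ($O{\left(A \right)} = 24 \left(- \frac{1}{12}\right) + 1 = -2 + 1 = -1$)
$\frac{1}{x O{\left(-33 \right)} + \frac{1}{7998 - 170}} = \frac{1}{5 \left(-1\right) + \frac{1}{7998 - 170}} = \frac{1}{-5 + \frac{1}{7828}} = \frac{1}{- \frac{39139}{7828}} = - \frac{7828}{39139}$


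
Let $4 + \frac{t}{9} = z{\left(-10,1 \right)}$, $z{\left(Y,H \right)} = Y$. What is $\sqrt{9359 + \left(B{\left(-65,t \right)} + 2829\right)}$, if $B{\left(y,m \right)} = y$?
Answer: $3 \sqrt{1347} \approx 110.1$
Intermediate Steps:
$t = -126$ ($t = -36 + 9 \left(-10\right) = -36 - 90 = -126$)
$\sqrt{9359 + \left(B{\left(-65,t \right)} + 2829\right)} = \sqrt{9359 + \left(-65 + 2829\right)} = \sqrt{9359 + 2764} = \sqrt{12123} = 3 \sqrt{1347}$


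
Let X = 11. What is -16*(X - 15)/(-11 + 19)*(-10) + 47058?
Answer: 46978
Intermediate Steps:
-16*(X - 15)/(-11 + 19)*(-10) + 47058 = -16*(11 - 15)/(-11 + 19)*(-10) + 47058 = -(-64)/8*(-10) + 47058 = -16*(-1/2)*(-10) + 47058 = 8*(-10) + 47058 = -80 + 47058 = 46978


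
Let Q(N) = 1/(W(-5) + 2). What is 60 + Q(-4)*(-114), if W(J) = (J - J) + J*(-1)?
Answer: 306/7 ≈ 43.714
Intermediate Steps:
W(J) = -J (W(J) = 0 - J = -J)
Q(N) = ⅐ (Q(N) = 1/(-1*(-5) + 2) = 1/(5 + 2) = 1/7 = ⅐)
60 + Q(-4)*(-114) = 60 + (⅐)*(-114) = 60 - 114/7 = 306/7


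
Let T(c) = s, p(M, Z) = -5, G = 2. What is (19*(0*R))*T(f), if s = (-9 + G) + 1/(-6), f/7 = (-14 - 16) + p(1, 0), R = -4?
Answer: 0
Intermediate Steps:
f = -245 (f = 7*((-14 - 16) - 5) = 7*(-30 - 5) = 7*(-35) = -245)
s = -43/6 (s = (-9 + 2) + 1/(-6) = -7 - 1/6 = -43/6 ≈ -7.1667)
T(c) = -43/6
(19*(0*R))*T(f) = (19*(0*(-4)))*(-43/6) = (19*0)*(-43/6) = 0*(-43/6) = 0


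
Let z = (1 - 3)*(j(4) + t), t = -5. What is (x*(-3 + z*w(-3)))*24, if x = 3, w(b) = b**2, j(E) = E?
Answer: 1080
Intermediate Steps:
z = 2 (z = (1 - 3)*(4 - 5) = -2*(-1) = 2)
(x*(-3 + z*w(-3)))*24 = (3*(-3 + 2*(-3)**2))*24 = (3*(-3 + 2*9))*24 = (3*(-3 + 18))*24 = (3*15)*24 = 45*24 = 1080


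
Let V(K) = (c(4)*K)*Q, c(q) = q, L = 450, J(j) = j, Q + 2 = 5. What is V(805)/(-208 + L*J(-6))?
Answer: -2415/727 ≈ -3.3219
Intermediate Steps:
Q = 3 (Q = -2 + 5 = 3)
V(K) = 12*K (V(K) = (4*K)*3 = 12*K)
V(805)/(-208 + L*J(-6)) = (12*805)/(-208 + 450*(-6)) = 9660/(-208 - 2700) = 9660/(-2908) = 9660*(-1/2908) = -2415/727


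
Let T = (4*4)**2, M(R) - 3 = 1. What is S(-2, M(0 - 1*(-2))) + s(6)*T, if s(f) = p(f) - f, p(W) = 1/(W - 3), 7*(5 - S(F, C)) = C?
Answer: -30371/21 ≈ -1446.2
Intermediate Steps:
M(R) = 4 (M(R) = 3 + 1 = 4)
S(F, C) = 5 - C/7
p(W) = 1/(-3 + W)
s(f) = 1/(-3 + f) - f
T = 256 (T = 16**2 = 256)
S(-2, M(0 - 1*(-2))) + s(6)*T = (5 - 1/7*4) + ((1 - 1*6*(-3 + 6))/(-3 + 6))*256 = (5 - 4/7) + ((1 - 1*6*3)/3)*256 = 31/7 + ((1 - 18)/3)*256 = 31/7 + ((1/3)*(-17))*256 = 31/7 - 17/3*256 = 31/7 - 4352/3 = -30371/21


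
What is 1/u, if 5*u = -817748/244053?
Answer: -1220265/817748 ≈ -1.4922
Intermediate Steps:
u = -817748/1220265 (u = (-817748/244053)/5 = (-817748*1/244053)/5 = (⅕)*(-817748/244053) = -817748/1220265 ≈ -0.67014)
1/u = 1/(-817748/1220265) = -1220265/817748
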